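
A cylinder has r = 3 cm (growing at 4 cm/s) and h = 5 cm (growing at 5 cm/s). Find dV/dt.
165π cm³/s

V = πr²h
dV/dt = 2πrh·dr/dt + πr²·dh/dt
= 2π(3)(5)(4) + π(3)²(5)
= 165π cm³/s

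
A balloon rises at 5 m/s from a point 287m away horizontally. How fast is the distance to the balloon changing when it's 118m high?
590√96293/96293 ≈ 1.901 m/s

z² = 287² + y²
z = √(287² + 118²) = √96293
dz/dt = y/z · dy/dt = 118/√96293 · 5 = 590√96293/96293 ≈ 1.901 m/s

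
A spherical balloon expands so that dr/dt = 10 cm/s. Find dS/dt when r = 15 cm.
1200π cm²/s

S = 4πr²
dS/dt = dS/dr · dr/dt = 8πr · 10
At r = 15: dS/dt = 1200π cm²/s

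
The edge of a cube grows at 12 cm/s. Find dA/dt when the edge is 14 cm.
2016 cm²/s

A = 6s²
dA/dt = 12s · ds/dt = 12·14·12 = 2016 cm²/s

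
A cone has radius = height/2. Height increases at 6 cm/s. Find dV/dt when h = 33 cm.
3267π/2 cm³/s

V = (1/3)π(h/2)²h = πh³/12
dV/dt = πh²/4 · 6
At h = 33: dV/dt = 3267π/2 cm³/s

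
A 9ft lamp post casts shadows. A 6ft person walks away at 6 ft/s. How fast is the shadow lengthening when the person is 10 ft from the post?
12 ft/s

By similar triangles: 9/(x+s) = 6/s
Solving: s = 6x/3
ds/dt = 6/3 · dx/dt = 2 · 6 = 12 ft/s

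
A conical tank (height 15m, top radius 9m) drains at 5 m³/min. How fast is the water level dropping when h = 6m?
125/(324π) ≈ 0.1228 m/min

r/h = 9/15, so r = (3/5)h
V = (1/3)πr²h = (1/3)π((3/5)h)²h = (3/25)πh³
dV/dh = (9/25)πh²
dh/dt = (dV/dt)/(dV/dh) = -5/((9/25)π·6²) = -125/(324π) m/min
The level is dropping at 125/(324π) ≈ 0.1228 m/min.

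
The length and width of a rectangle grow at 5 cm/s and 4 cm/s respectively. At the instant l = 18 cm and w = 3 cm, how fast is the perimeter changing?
18 cm/s

P = 2(l + w)
dP/dt = 2(dl/dt + dw/dt) = 2(5 + 4) = 18 cm/s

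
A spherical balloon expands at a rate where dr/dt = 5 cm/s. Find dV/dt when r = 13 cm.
3380π cm³/s

V = (4/3)πr³
dV/dt = dV/dr · dr/dt = 4πr² · 5
At r = 13: dV/dt = 3380π cm³/s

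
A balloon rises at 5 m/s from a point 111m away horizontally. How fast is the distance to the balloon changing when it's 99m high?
165√2458/2458 ≈ 3.328 m/s

z² = 111² + y²
z = √(111² + 99²) = 3√2458
dz/dt = y/z · dy/dt = 99/(3√2458) · 5 = 165√2458/2458 ≈ 3.328 m/s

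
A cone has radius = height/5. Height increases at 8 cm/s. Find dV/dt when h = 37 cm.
10952π/25 cm³/s

V = (1/3)π(h/5)²h = πh³/75
dV/dt = πh²/25 · 8
At h = 37: dV/dt = 10952π/25 cm³/s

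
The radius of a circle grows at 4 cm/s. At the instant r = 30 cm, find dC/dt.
8π cm/s

C = 2πr
dC/dt = 2π · dr/dt = 2π · 4 = 8π cm/s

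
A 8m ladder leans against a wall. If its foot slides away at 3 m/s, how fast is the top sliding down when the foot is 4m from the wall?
√3 ≈ 1.732 m/s

x² + y² = 8²
2x·dx/dt + 2y·dy/dt = 0
dy/dt = -x/y · dx/dt = -4/(4√3) · 3 = -√3 m/s
The top is descending at √3 ≈ 1.732 m/s.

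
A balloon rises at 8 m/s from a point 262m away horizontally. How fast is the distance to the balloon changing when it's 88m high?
352√113/1469 ≈ 2.547 m/s

z² = 262² + y²
z = √(262² + 88²) = 26√113
dz/dt = y/z · dy/dt = 88/(26√113) · 8 = 352√113/1469 ≈ 2.547 m/s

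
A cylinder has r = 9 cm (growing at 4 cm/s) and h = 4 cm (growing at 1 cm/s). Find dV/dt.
369π cm³/s

V = πr²h
dV/dt = 2πrh·dr/dt + πr²·dh/dt
= 2π(9)(4)(4) + π(9)²(1)
= 369π cm³/s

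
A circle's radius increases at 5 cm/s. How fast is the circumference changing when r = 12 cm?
10π cm/s

C = 2πr
dC/dt = 2π · dr/dt = 2π · 5 = 10π cm/s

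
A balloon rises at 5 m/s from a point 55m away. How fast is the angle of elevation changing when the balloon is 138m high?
0.012461 rad/s

tan(θ) = y/55
sec²(θ) · dθ/dt = (1/55) · dy/dt
dθ/dt = cos²(θ)/55 · 5 = 55/(55² + 138²) · 5
dθ/dt = 0.012461 rad/s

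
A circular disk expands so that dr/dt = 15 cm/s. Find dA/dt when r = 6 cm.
180π cm²/s

A = πr²
dA/dt = 2πr · dr/dt = 2π(6)(15) = 180π cm²/s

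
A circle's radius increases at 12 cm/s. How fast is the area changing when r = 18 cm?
432π cm²/s

A = πr²
dA/dt = 2πr · dr/dt = 2π(18)(12) = 432π cm²/s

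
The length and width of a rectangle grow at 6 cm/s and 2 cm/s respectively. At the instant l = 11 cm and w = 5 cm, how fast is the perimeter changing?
16 cm/s

P = 2(l + w)
dP/dt = 2(dl/dt + dw/dt) = 2(6 + 2) = 16 cm/s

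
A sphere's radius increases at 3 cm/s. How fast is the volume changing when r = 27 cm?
8748π cm³/s

V = (4/3)πr³
dV/dt = dV/dr · dr/dt = 4πr² · 3
At r = 27: dV/dt = 8748π cm³/s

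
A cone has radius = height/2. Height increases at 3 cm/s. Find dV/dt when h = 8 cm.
48π cm³/s

V = (1/3)π(h/2)²h = πh³/12
dV/dt = πh²/4 · 3
At h = 8: dV/dt = 48π cm³/s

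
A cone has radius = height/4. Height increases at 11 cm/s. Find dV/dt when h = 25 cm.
6875π/16 cm³/s

V = (1/3)π(h/4)²h = πh³/48
dV/dt = πh²/16 · 11
At h = 25: dV/dt = 6875π/16 cm³/s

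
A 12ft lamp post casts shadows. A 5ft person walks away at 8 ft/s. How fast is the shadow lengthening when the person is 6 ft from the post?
40/7 ft/s

By similar triangles: 12/(x+s) = 5/s
Solving: s = 5x/7
ds/dt = 5/7 · dx/dt = 5/7 · 8 = 40/7 ft/s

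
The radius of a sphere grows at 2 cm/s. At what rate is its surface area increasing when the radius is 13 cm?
208π cm²/s

S = 4πr²
dS/dt = dS/dr · dr/dt = 8πr · 2
At r = 13: dS/dt = 208π cm²/s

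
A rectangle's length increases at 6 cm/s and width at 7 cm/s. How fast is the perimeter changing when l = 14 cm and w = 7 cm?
26 cm/s

P = 2(l + w)
dP/dt = 2(dl/dt + dw/dt) = 2(6 + 7) = 26 cm/s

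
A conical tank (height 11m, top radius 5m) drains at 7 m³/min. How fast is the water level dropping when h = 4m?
847/(400π) ≈ 0.674 m/min

r/h = 5/11, so r = (5/11)h
V = (1/3)πr²h = (1/3)π((5/11)h)²h = (25/363)πh³
dV/dh = (25/121)πh²
dh/dt = (dV/dt)/(dV/dh) = -7/((25/121)π·4²) = -847/(400π) m/min
The level is dropping at 847/(400π) ≈ 0.674 m/min.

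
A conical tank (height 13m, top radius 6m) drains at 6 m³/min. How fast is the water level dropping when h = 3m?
169/(54π) ≈ 0.9962 m/min

r/h = 6/13, so r = (6/13)h
V = (1/3)πr²h = (1/3)π((6/13)h)²h = (12/169)πh³
dV/dh = (36/169)πh²
dh/dt = (dV/dt)/(dV/dh) = -6/((36/169)π·3²) = -169/(54π) m/min
The level is dropping at 169/(54π) ≈ 0.9962 m/min.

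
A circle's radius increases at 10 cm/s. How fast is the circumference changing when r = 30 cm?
20π cm/s

C = 2πr
dC/dt = 2π · dr/dt = 2π · 10 = 20π cm/s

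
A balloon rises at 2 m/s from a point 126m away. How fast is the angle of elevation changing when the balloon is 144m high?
0.006883 rad/s

tan(θ) = y/126
sec²(θ) · dθ/dt = (1/126) · dy/dt
dθ/dt = cos²(θ)/126 · 2 = 126/(126² + 144²) · 2
dθ/dt = 0.006883 rad/s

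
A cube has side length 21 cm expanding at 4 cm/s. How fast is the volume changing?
5292 cm³/s

V = s³
dV/dt = 3s² · ds/dt = 3·21²·4 = 5292 cm³/s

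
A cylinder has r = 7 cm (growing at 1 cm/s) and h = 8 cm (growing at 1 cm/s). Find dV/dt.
161π cm³/s

V = πr²h
dV/dt = 2πrh·dr/dt + πr²·dh/dt
= 2π(7)(8)(1) + π(7)²(1)
= 161π cm³/s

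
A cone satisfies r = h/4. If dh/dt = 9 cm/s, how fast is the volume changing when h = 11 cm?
1089π/16 cm³/s

V = (1/3)π(h/4)²h = πh³/48
dV/dt = πh²/16 · 9
At h = 11: dV/dt = 1089π/16 cm³/s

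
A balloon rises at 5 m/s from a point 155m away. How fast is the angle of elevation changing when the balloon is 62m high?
0.027809 rad/s

tan(θ) = y/155
sec²(θ) · dθ/dt = (1/155) · dy/dt
dθ/dt = cos²(θ)/155 · 5 = 155/(155² + 62²) · 5
dθ/dt = 0.027809 rad/s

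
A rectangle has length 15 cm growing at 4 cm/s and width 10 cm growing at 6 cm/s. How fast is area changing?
130 cm²/s

A = lw
dA/dt = w·dl/dt + l·dw/dt = 10·4 + 15·6 = 130 cm²/s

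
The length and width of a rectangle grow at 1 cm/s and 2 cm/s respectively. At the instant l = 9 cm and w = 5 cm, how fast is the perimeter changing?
6 cm/s

P = 2(l + w)
dP/dt = 2(dl/dt + dw/dt) = 2(1 + 2) = 6 cm/s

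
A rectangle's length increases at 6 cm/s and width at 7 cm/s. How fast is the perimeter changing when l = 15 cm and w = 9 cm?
26 cm/s

P = 2(l + w)
dP/dt = 2(dl/dt + dw/dt) = 2(6 + 7) = 26 cm/s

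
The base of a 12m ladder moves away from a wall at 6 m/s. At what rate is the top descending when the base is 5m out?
30√119/119 ≈ 2.75 m/s

x² + y² = 12²
2x·dx/dt + 2y·dy/dt = 0
dy/dt = -x/y · dx/dt = -5/√119 · 6 = -30√119/119 m/s
The top is descending at 30√119/119 ≈ 2.75 m/s.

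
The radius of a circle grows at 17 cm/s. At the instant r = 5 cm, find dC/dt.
34π cm/s

C = 2πr
dC/dt = 2π · dr/dt = 2π · 17 = 34π cm/s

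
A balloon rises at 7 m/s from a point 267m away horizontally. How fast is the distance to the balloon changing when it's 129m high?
301√9770/9770 ≈ 3.045 m/s

z² = 267² + y²
z = √(267² + 129²) = 3√9770
dz/dt = y/z · dy/dt = 129/(3√9770) · 7 = 301√9770/9770 ≈ 3.045 m/s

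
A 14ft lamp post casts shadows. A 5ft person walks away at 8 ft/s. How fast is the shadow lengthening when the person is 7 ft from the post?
40/9 ft/s

By similar triangles: 14/(x+s) = 5/s
Solving: s = 5x/9
ds/dt = 5/9 · dx/dt = 5/9 · 8 = 40/9 ft/s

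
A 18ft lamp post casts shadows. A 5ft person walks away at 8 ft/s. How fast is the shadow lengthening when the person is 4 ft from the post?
40/13 ft/s

By similar triangles: 18/(x+s) = 5/s
Solving: s = 5x/13
ds/dt = 5/13 · dx/dt = 5/13 · 8 = 40/13 ft/s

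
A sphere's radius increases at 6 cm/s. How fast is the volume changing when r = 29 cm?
20184π cm³/s

V = (4/3)πr³
dV/dt = dV/dr · dr/dt = 4πr² · 6
At r = 29: dV/dt = 20184π cm³/s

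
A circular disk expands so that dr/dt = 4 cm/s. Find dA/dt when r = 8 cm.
64π cm²/s

A = πr²
dA/dt = 2πr · dr/dt = 2π(8)(4) = 64π cm²/s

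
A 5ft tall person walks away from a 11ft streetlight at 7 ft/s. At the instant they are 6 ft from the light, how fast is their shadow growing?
35/6 ft/s

By similar triangles: 11/(x+s) = 5/s
Solving: s = 5x/6
ds/dt = 5/6 · dx/dt = 5/6 · 7 = 35/6 ft/s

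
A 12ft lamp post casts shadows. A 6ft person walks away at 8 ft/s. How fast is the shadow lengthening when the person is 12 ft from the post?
8 ft/s

By similar triangles: 12/(x+s) = 6/s
Solving: s = 6x/6
ds/dt = 6/6 · dx/dt = 1 · 8 = 8 ft/s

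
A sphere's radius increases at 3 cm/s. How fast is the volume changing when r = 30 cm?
10800π cm³/s

V = (4/3)πr³
dV/dt = dV/dr · dr/dt = 4πr² · 3
At r = 30: dV/dt = 10800π cm³/s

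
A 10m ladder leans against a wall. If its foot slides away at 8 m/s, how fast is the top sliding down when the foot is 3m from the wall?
24√91/91 ≈ 2.516 m/s

x² + y² = 10²
2x·dx/dt + 2y·dy/dt = 0
dy/dt = -x/y · dx/dt = -3/√91 · 8 = -24√91/91 m/s
The top is descending at 24√91/91 ≈ 2.516 m/s.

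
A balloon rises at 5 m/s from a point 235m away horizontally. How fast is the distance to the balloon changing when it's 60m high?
60√2353/2353 ≈ 1.237 m/s

z² = 235² + y²
z = √(235² + 60²) = 5√2353
dz/dt = y/z · dy/dt = 60/(5√2353) · 5 = 60√2353/2353 ≈ 1.237 m/s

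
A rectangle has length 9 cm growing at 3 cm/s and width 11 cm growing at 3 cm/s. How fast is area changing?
60 cm²/s

A = lw
dA/dt = w·dl/dt + l·dw/dt = 11·3 + 9·3 = 60 cm²/s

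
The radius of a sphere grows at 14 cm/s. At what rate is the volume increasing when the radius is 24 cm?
32256π cm³/s

V = (4/3)πr³
dV/dt = dV/dr · dr/dt = 4πr² · 14
At r = 24: dV/dt = 32256π cm³/s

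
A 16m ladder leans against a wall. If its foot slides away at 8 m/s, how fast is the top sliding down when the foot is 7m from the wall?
56√23/69 ≈ 3.892 m/s

x² + y² = 16²
2x·dx/dt + 2y·dy/dt = 0
dy/dt = -x/y · dx/dt = -7/(3√23) · 8 = -56√23/69 m/s
The top is descending at 56√23/69 ≈ 3.892 m/s.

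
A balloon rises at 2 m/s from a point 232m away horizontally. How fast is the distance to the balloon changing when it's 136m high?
17√1130/565 ≈ 1.011 m/s

z² = 232² + y²
z = √(232² + 136²) = 8√1130
dz/dt = y/z · dy/dt = 136/(8√1130) · 2 = 17√1130/565 ≈ 1.011 m/s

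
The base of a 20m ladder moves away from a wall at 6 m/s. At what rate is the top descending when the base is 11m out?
22√31/31 ≈ 3.951 m/s

x² + y² = 20²
2x·dx/dt + 2y·dy/dt = 0
dy/dt = -x/y · dx/dt = -11/(3√31) · 6 = -22√31/31 m/s
The top is descending at 22√31/31 ≈ 3.951 m/s.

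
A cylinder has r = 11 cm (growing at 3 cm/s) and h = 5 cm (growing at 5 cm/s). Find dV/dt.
935π cm³/s

V = πr²h
dV/dt = 2πrh·dr/dt + πr²·dh/dt
= 2π(11)(5)(3) + π(11)²(5)
= 935π cm³/s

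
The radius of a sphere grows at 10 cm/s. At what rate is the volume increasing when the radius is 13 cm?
6760π cm³/s

V = (4/3)πr³
dV/dt = dV/dr · dr/dt = 4πr² · 10
At r = 13: dV/dt = 6760π cm³/s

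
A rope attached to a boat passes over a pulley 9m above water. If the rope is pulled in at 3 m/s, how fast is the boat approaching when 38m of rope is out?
114√1363/1363 ≈ 3.088 m/s

rope² = x² + 9²
x = √(38² - 9²) = √1363
dx/dt = (rope/x) · d(rope)/dt = (38/√1363) · (-3) = -114√1363/1363 m/s
The boat approaches at 114√1363/1363 ≈ 3.088 m/s.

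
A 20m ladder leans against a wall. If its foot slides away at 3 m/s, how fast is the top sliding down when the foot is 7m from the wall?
7√39/39 ≈ 1.121 m/s

x² + y² = 20²
2x·dx/dt + 2y·dy/dt = 0
dy/dt = -x/y · dx/dt = -7/(3√39) · 3 = -7√39/39 m/s
The top is descending at 7√39/39 ≈ 1.121 m/s.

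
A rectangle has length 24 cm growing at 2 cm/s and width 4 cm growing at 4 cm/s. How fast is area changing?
104 cm²/s

A = lw
dA/dt = w·dl/dt + l·dw/dt = 4·2 + 24·4 = 104 cm²/s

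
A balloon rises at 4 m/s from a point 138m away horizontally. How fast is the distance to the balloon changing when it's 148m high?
296√10237/10237 ≈ 2.926 m/s

z² = 138² + y²
z = √(138² + 148²) = 2√10237
dz/dt = y/z · dy/dt = 148/(2√10237) · 4 = 296√10237/10237 ≈ 2.926 m/s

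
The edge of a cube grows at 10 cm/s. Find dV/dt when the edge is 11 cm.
3630 cm³/s

V = s³
dV/dt = 3s² · ds/dt = 3·11²·10 = 3630 cm³/s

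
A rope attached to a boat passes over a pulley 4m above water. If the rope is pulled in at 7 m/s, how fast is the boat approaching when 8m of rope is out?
14√3/3 ≈ 8.083 m/s

rope² = x² + 4²
x = √(8² - 4²) = 4√3
dx/dt = (rope/x) · d(rope)/dt = (8/(4√3)) · (-7) = -14√3/3 m/s
The boat approaches at 14√3/3 ≈ 8.083 m/s.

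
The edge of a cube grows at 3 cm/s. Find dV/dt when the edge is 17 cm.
2601 cm³/s

V = s³
dV/dt = 3s² · ds/dt = 3·17²·3 = 2601 cm³/s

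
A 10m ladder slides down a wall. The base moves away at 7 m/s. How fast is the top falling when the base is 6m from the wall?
21/4 = 5.25 m/s

x² + y² = 10²
2x·dx/dt + 2y·dy/dt = 0
dy/dt = -x/y · dx/dt = -6/8 · 7 = -21/4 m/s
The top is descending at 21/4 = 5.25 m/s.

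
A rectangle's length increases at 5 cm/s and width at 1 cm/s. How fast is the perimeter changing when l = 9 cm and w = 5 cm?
12 cm/s

P = 2(l + w)
dP/dt = 2(dl/dt + dw/dt) = 2(5 + 1) = 12 cm/s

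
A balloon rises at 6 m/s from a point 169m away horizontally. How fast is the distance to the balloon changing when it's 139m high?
417√47882/23941 ≈ 3.811 m/s

z² = 169² + y²
z = √(169² + 139²) = √47882
dz/dt = y/z · dy/dt = 139/√47882 · 6 = 417√47882/23941 ≈ 3.811 m/s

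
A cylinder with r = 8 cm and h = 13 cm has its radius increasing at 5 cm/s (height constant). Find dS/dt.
290π cm²/s

S = 2πrh + 2πr² (lateral + bases)
dS/dt = (2πh + 4πr)·dr/dt = (2π·13 + 4π·8)·5
= 290π cm²/s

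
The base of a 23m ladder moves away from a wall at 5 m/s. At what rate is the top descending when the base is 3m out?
3√130/52 ≈ 0.6578 m/s

x² + y² = 23²
2x·dx/dt + 2y·dy/dt = 0
dy/dt = -x/y · dx/dt = -3/(2√130) · 5 = -3√130/52 m/s
The top is descending at 3√130/52 ≈ 0.6578 m/s.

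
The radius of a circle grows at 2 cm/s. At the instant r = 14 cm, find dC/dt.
4π cm/s

C = 2πr
dC/dt = 2π · dr/dt = 2π · 2 = 4π cm/s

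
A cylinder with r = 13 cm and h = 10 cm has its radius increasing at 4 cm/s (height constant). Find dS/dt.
288π cm²/s

S = 2πrh + 2πr² (lateral + bases)
dS/dt = (2πh + 4πr)·dr/dt = (2π·10 + 4π·13)·4
= 288π cm²/s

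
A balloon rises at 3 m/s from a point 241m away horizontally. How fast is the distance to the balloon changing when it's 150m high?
450√80581/80581 ≈ 1.585 m/s

z² = 241² + y²
z = √(241² + 150²) = √80581
dz/dt = y/z · dy/dt = 150/√80581 · 3 = 450√80581/80581 ≈ 1.585 m/s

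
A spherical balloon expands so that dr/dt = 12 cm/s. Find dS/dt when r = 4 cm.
384π cm²/s

S = 4πr²
dS/dt = dS/dr · dr/dt = 8πr · 12
At r = 4: dS/dt = 384π cm²/s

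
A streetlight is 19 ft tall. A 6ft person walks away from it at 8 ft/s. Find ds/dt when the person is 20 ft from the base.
48/13 ft/s

By similar triangles: 19/(x+s) = 6/s
Solving: s = 6x/13
ds/dt = 6/13 · dx/dt = 6/13 · 8 = 48/13 ft/s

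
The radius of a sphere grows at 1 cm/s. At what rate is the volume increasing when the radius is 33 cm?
4356π cm³/s

V = (4/3)πr³
dV/dt = dV/dr · dr/dt = 4πr² · 1
At r = 33: dV/dt = 4356π cm³/s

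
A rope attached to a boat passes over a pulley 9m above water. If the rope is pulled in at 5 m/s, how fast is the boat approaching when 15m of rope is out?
25/4 = 6.25 m/s

rope² = x² + 9²
x = √(15² - 9²) = 12
dx/dt = (rope/x) · d(rope)/dt = (15/12) · (-5) = -25/4 m/s
The boat approaches at 25/4 = 6.25 m/s.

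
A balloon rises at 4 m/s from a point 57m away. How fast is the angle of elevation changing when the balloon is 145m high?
0.009393 rad/s

tan(θ) = y/57
sec²(θ) · dθ/dt = (1/57) · dy/dt
dθ/dt = cos²(θ)/57 · 4 = 57/(57² + 145²) · 4
dθ/dt = 0.009393 rad/s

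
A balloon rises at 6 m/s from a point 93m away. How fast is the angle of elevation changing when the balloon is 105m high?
0.028362 rad/s

tan(θ) = y/93
sec²(θ) · dθ/dt = (1/93) · dy/dt
dθ/dt = cos²(θ)/93 · 6 = 93/(93² + 105²) · 6
dθ/dt = 0.028362 rad/s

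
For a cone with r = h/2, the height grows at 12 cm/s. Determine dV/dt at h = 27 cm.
2187π cm³/s

V = (1/3)π(h/2)²h = πh³/12
dV/dt = πh²/4 · 12
At h = 27: dV/dt = 2187π cm³/s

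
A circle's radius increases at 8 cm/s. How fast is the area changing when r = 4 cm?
64π cm²/s

A = πr²
dA/dt = 2πr · dr/dt = 2π(4)(8) = 64π cm²/s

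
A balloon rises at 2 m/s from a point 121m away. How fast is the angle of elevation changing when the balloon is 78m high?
0.011677 rad/s

tan(θ) = y/121
sec²(θ) · dθ/dt = (1/121) · dy/dt
dθ/dt = cos²(θ)/121 · 2 = 121/(121² + 78²) · 2
dθ/dt = 0.011677 rad/s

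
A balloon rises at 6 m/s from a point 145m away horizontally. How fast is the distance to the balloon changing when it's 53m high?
159√23834/11917 ≈ 2.06 m/s

z² = 145² + y²
z = √(145² + 53²) = √23834
dz/dt = y/z · dy/dt = 53/√23834 · 6 = 159√23834/11917 ≈ 2.06 m/s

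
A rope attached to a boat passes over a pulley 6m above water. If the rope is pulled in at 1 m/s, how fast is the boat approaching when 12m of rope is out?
2√3/3 ≈ 1.155 m/s

rope² = x² + 6²
x = √(12² - 6²) = 6√3
dx/dt = (rope/x) · d(rope)/dt = (12/(6√3)) · (-1) = -2√3/3 m/s
The boat approaches at 2√3/3 ≈ 1.155 m/s.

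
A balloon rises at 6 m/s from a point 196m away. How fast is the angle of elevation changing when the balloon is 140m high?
0.02027 rad/s

tan(θ) = y/196
sec²(θ) · dθ/dt = (1/196) · dy/dt
dθ/dt = cos²(θ)/196 · 6 = 196/(196² + 140²) · 6
dθ/dt = 0.02027 rad/s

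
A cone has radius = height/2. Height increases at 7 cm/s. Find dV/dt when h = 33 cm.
7623π/4 cm³/s

V = (1/3)π(h/2)²h = πh³/12
dV/dt = πh²/4 · 7
At h = 33: dV/dt = 7623π/4 cm³/s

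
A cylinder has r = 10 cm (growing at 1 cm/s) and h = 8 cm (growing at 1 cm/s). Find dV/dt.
260π cm³/s

V = πr²h
dV/dt = 2πrh·dr/dt + πr²·dh/dt
= 2π(10)(8)(1) + π(10)²(1)
= 260π cm³/s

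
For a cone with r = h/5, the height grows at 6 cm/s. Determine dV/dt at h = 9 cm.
486π/25 cm³/s

V = (1/3)π(h/5)²h = πh³/75
dV/dt = πh²/25 · 6
At h = 9: dV/dt = 486π/25 cm³/s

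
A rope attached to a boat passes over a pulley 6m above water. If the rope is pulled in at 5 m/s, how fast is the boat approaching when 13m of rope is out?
65√133/133 ≈ 5.636 m/s

rope² = x² + 6²
x = √(13² - 6²) = √133
dx/dt = (rope/x) · d(rope)/dt = (13/√133) · (-5) = -65√133/133 m/s
The boat approaches at 65√133/133 ≈ 5.636 m/s.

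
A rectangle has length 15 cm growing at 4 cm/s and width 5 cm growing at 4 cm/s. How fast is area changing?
80 cm²/s

A = lw
dA/dt = w·dl/dt + l·dw/dt = 5·4 + 15·4 = 80 cm²/s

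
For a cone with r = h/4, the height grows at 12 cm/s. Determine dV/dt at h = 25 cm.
1875π/4 cm³/s

V = (1/3)π(h/4)²h = πh³/48
dV/dt = πh²/16 · 12
At h = 25: dV/dt = 1875π/4 cm³/s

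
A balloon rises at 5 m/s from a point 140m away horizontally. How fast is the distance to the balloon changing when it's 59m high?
295√23081/23081 ≈ 1.942 m/s

z² = 140² + y²
z = √(140² + 59²) = √23081
dz/dt = y/z · dy/dt = 59/√23081 · 5 = 295√23081/23081 ≈ 1.942 m/s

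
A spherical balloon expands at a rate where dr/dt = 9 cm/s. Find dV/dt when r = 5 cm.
900π cm³/s

V = (4/3)πr³
dV/dt = dV/dr · dr/dt = 4πr² · 9
At r = 5: dV/dt = 900π cm³/s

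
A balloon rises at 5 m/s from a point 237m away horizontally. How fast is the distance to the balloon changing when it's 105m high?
175√7466/7466 ≈ 2.025 m/s

z² = 237² + y²
z = √(237² + 105²) = 3√7466
dz/dt = y/z · dy/dt = 105/(3√7466) · 5 = 175√7466/7466 ≈ 2.025 m/s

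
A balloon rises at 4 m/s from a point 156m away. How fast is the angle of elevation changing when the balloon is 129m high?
0.015228 rad/s

tan(θ) = y/156
sec²(θ) · dθ/dt = (1/156) · dy/dt
dθ/dt = cos²(θ)/156 · 4 = 156/(156² + 129²) · 4
dθ/dt = 0.015228 rad/s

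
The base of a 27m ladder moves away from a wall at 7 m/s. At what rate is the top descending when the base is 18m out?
14√5/5 ≈ 6.261 m/s

x² + y² = 27²
2x·dx/dt + 2y·dy/dt = 0
dy/dt = -x/y · dx/dt = -18/(9√5) · 7 = -14√5/5 m/s
The top is descending at 14√5/5 ≈ 6.261 m/s.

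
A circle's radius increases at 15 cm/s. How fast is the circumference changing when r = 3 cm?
30π cm/s

C = 2πr
dC/dt = 2π · dr/dt = 2π · 15 = 30π cm/s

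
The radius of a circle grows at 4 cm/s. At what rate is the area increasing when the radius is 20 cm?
160π cm²/s

A = πr²
dA/dt = 2πr · dr/dt = 2π(20)(4) = 160π cm²/s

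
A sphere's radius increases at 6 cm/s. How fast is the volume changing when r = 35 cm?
29400π cm³/s

V = (4/3)πr³
dV/dt = dV/dr · dr/dt = 4πr² · 6
At r = 35: dV/dt = 29400π cm³/s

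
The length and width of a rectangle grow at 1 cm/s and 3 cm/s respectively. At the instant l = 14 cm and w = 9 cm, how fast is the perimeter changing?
8 cm/s

P = 2(l + w)
dP/dt = 2(dl/dt + dw/dt) = 2(1 + 3) = 8 cm/s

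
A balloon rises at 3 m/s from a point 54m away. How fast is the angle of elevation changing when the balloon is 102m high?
0.012162 rad/s

tan(θ) = y/54
sec²(θ) · dθ/dt = (1/54) · dy/dt
dθ/dt = cos²(θ)/54 · 3 = 54/(54² + 102²) · 3
dθ/dt = 0.012162 rad/s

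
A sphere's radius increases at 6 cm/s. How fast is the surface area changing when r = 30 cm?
1440π cm²/s

S = 4πr²
dS/dt = dS/dr · dr/dt = 8πr · 6
At r = 30: dS/dt = 1440π cm²/s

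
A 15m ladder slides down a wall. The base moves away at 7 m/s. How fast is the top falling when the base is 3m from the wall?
7√6/12 ≈ 1.429 m/s

x² + y² = 15²
2x·dx/dt + 2y·dy/dt = 0
dy/dt = -x/y · dx/dt = -3/(6√6) · 7 = -7√6/12 m/s
The top is descending at 7√6/12 ≈ 1.429 m/s.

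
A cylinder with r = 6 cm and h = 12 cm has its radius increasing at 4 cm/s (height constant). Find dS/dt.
192π cm²/s

S = 2πrh + 2πr² (lateral + bases)
dS/dt = (2πh + 4πr)·dr/dt = (2π·12 + 4π·6)·4
= 192π cm²/s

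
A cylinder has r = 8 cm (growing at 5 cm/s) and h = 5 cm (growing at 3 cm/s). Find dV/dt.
592π cm³/s

V = πr²h
dV/dt = 2πrh·dr/dt + πr²·dh/dt
= 2π(8)(5)(5) + π(8)²(3)
= 592π cm³/s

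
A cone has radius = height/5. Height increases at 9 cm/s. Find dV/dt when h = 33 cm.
9801π/25 cm³/s

V = (1/3)π(h/5)²h = πh³/75
dV/dt = πh²/25 · 9
At h = 33: dV/dt = 9801π/25 cm³/s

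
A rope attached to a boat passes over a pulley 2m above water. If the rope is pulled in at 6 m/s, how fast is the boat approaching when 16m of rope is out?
16√7/7 ≈ 6.047 m/s

rope² = x² + 2²
x = √(16² - 2²) = 6√7
dx/dt = (rope/x) · d(rope)/dt = (16/(6√7)) · (-6) = -16√7/7 m/s
The boat approaches at 16√7/7 ≈ 6.047 m/s.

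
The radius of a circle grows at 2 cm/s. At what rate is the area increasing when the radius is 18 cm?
72π cm²/s

A = πr²
dA/dt = 2πr · dr/dt = 2π(18)(2) = 72π cm²/s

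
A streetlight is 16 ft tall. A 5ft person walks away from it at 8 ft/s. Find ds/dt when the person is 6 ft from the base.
40/11 ft/s

By similar triangles: 16/(x+s) = 5/s
Solving: s = 5x/11
ds/dt = 5/11 · dx/dt = 5/11 · 8 = 40/11 ft/s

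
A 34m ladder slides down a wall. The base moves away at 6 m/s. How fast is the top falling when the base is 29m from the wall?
58√35/35 ≈ 9.804 m/s

x² + y² = 34²
2x·dx/dt + 2y·dy/dt = 0
dy/dt = -x/y · dx/dt = -29/(3√35) · 6 = -58√35/35 m/s
The top is descending at 58√35/35 ≈ 9.804 m/s.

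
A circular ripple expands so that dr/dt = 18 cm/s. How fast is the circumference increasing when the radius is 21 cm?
36π cm/s

C = 2πr
dC/dt = 2π · dr/dt = 2π · 18 = 36π cm/s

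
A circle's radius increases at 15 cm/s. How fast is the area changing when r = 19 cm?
570π cm²/s

A = πr²
dA/dt = 2πr · dr/dt = 2π(19)(15) = 570π cm²/s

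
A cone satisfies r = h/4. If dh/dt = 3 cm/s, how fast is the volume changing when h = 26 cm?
507π/4 cm³/s

V = (1/3)π(h/4)²h = πh³/48
dV/dt = πh²/16 · 3
At h = 26: dV/dt = 507π/4 cm³/s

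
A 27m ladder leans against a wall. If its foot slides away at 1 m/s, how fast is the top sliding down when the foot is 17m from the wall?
17√110/220 ≈ 0.8104 m/s

x² + y² = 27²
2x·dx/dt + 2y·dy/dt = 0
dy/dt = -x/y · dx/dt = -17/(2√110) · 1 = -17√110/220 m/s
The top is descending at 17√110/220 ≈ 0.8104 m/s.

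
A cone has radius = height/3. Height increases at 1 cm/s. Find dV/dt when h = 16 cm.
256π/9 cm³/s

V = (1/3)π(h/3)²h = πh³/27
dV/dt = πh²/9 · 1
At h = 16: dV/dt = 256π/9 cm³/s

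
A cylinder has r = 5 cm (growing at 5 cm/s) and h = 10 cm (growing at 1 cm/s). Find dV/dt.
525π cm³/s

V = πr²h
dV/dt = 2πrh·dr/dt + πr²·dh/dt
= 2π(5)(10)(5) + π(5)²(1)
= 525π cm³/s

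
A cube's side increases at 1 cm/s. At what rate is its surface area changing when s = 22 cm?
264 cm²/s

A = 6s²
dA/dt = 12s · ds/dt = 12·22·1 = 264 cm²/s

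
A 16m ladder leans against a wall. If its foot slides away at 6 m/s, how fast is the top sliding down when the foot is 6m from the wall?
18√55/55 ≈ 2.427 m/s

x² + y² = 16²
2x·dx/dt + 2y·dy/dt = 0
dy/dt = -x/y · dx/dt = -6/(2√55) · 6 = -18√55/55 m/s
The top is descending at 18√55/55 ≈ 2.427 m/s.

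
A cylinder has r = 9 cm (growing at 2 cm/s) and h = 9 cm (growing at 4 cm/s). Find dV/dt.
648π cm³/s

V = πr²h
dV/dt = 2πrh·dr/dt + πr²·dh/dt
= 2π(9)(9)(2) + π(9)²(4)
= 648π cm³/s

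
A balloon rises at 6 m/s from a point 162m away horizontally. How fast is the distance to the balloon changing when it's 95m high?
570√35269/35269 ≈ 3.035 m/s

z² = 162² + y²
z = √(162² + 95²) = √35269
dz/dt = y/z · dy/dt = 95/√35269 · 6 = 570√35269/35269 ≈ 3.035 m/s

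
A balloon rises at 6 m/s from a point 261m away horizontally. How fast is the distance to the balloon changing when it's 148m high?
888√3601/18005 ≈ 2.96 m/s

z² = 261² + y²
z = √(261² + 148²) = 5√3601
dz/dt = y/z · dy/dt = 148/(5√3601) · 6 = 888√3601/18005 ≈ 2.96 m/s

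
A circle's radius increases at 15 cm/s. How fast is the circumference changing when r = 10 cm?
30π cm/s

C = 2πr
dC/dt = 2π · dr/dt = 2π · 15 = 30π cm/s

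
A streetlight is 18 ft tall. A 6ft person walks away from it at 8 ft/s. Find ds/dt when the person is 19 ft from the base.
4 ft/s

By similar triangles: 18/(x+s) = 6/s
Solving: s = 6x/12
ds/dt = 6/12 · dx/dt = 1/2 · 8 = 4 ft/s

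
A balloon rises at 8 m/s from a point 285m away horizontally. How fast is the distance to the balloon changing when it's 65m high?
52√3418/1709 ≈ 1.779 m/s

z² = 285² + y²
z = √(285² + 65²) = 5√3418
dz/dt = y/z · dy/dt = 65/(5√3418) · 8 = 52√3418/1709 ≈ 1.779 m/s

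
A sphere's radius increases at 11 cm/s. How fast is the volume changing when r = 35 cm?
53900π cm³/s

V = (4/3)πr³
dV/dt = dV/dr · dr/dt = 4πr² · 11
At r = 35: dV/dt = 53900π cm³/s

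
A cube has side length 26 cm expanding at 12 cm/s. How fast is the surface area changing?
3744 cm²/s

A = 6s²
dA/dt = 12s · ds/dt = 12·26·12 = 3744 cm²/s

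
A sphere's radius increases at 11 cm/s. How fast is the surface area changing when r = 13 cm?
1144π cm²/s

S = 4πr²
dS/dt = dS/dr · dr/dt = 8πr · 11
At r = 13: dS/dt = 1144π cm²/s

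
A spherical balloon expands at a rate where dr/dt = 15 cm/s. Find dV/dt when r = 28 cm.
47040π cm³/s

V = (4/3)πr³
dV/dt = dV/dr · dr/dt = 4πr² · 15
At r = 28: dV/dt = 47040π cm³/s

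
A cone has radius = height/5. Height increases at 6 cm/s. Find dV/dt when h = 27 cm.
4374π/25 cm³/s

V = (1/3)π(h/5)²h = πh³/75
dV/dt = πh²/25 · 6
At h = 27: dV/dt = 4374π/25 cm³/s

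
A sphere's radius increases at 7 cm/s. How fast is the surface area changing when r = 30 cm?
1680π cm²/s

S = 4πr²
dS/dt = dS/dr · dr/dt = 8πr · 7
At r = 30: dS/dt = 1680π cm²/s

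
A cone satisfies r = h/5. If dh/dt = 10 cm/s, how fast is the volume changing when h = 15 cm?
90π cm³/s

V = (1/3)π(h/5)²h = πh³/75
dV/dt = πh²/25 · 10
At h = 15: dV/dt = 90π cm³/s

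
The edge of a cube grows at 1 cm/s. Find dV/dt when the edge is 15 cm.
675 cm³/s

V = s³
dV/dt = 3s² · ds/dt = 3·15²·1 = 675 cm³/s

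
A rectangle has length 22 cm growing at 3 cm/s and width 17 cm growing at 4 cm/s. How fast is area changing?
139 cm²/s

A = lw
dA/dt = w·dl/dt + l·dw/dt = 17·3 + 22·4 = 139 cm²/s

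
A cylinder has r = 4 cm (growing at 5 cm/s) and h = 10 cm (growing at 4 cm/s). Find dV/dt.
464π cm³/s

V = πr²h
dV/dt = 2πrh·dr/dt + πr²·dh/dt
= 2π(4)(10)(5) + π(4)²(4)
= 464π cm³/s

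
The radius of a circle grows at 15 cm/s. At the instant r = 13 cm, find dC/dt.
30π cm/s

C = 2πr
dC/dt = 2π · dr/dt = 2π · 15 = 30π cm/s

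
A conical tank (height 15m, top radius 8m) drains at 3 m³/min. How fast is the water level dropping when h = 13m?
675/(10816π) ≈ 0.01986 m/min

r/h = 8/15, so r = (8/15)h
V = (1/3)πr²h = (1/3)π((8/15)h)²h = (64/675)πh³
dV/dh = (64/225)πh²
dh/dt = (dV/dt)/(dV/dh) = -3/((64/225)π·13²) = -675/(10816π) m/min
The level is dropping at 675/(10816π) ≈ 0.01986 m/min.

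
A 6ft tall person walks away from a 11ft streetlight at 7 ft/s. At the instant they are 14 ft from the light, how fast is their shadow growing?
42/5 ft/s

By similar triangles: 11/(x+s) = 6/s
Solving: s = 6x/5
ds/dt = 6/5 · dx/dt = 6/5 · 7 = 42/5 ft/s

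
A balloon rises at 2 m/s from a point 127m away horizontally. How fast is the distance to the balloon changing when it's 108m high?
216√27793/27793 ≈ 1.296 m/s

z² = 127² + y²
z = √(127² + 108²) = √27793
dz/dt = y/z · dy/dt = 108/√27793 · 2 = 216√27793/27793 ≈ 1.296 m/s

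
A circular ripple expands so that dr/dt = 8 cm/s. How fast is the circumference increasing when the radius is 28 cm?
16π cm/s

C = 2πr
dC/dt = 2π · dr/dt = 2π · 8 = 16π cm/s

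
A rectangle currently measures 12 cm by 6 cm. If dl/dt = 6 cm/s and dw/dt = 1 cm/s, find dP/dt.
14 cm/s

P = 2(l + w)
dP/dt = 2(dl/dt + dw/dt) = 2(6 + 1) = 14 cm/s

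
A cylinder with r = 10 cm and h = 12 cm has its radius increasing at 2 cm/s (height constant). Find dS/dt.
128π cm²/s

S = 2πrh + 2πr² (lateral + bases)
dS/dt = (2πh + 4πr)·dr/dt = (2π·12 + 4π·10)·2
= 128π cm²/s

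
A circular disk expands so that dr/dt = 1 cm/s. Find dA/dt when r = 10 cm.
20π cm²/s

A = πr²
dA/dt = 2πr · dr/dt = 2π(10)(1) = 20π cm²/s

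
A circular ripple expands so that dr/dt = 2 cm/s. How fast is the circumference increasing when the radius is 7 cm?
4π cm/s

C = 2πr
dC/dt = 2π · dr/dt = 2π · 2 = 4π cm/s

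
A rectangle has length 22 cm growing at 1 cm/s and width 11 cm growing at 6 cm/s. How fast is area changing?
143 cm²/s

A = lw
dA/dt = w·dl/dt + l·dw/dt = 11·1 + 22·6 = 143 cm²/s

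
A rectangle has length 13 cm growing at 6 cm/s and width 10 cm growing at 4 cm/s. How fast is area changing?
112 cm²/s

A = lw
dA/dt = w·dl/dt + l·dw/dt = 10·6 + 13·4 = 112 cm²/s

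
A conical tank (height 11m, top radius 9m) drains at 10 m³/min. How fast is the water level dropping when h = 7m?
1210/(3969π) ≈ 0.09704 m/min

r/h = 9/11, so r = (9/11)h
V = (1/3)πr²h = (1/3)π((9/11)h)²h = (27/121)πh³
dV/dh = (81/121)πh²
dh/dt = (dV/dt)/(dV/dh) = -10/((81/121)π·7²) = -1210/(3969π) m/min
The level is dropping at 1210/(3969π) ≈ 0.09704 m/min.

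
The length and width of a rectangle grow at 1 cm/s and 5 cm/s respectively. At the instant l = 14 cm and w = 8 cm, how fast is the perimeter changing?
12 cm/s

P = 2(l + w)
dP/dt = 2(dl/dt + dw/dt) = 2(1 + 5) = 12 cm/s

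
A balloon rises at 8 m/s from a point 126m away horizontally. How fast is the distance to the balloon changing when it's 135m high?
120√421/421 ≈ 5.848 m/s

z² = 126² + y²
z = √(126² + 135²) = 9√421
dz/dt = y/z · dy/dt = 135/(9√421) · 8 = 120√421/421 ≈ 5.848 m/s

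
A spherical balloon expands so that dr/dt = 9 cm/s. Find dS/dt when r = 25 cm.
1800π cm²/s

S = 4πr²
dS/dt = dS/dr · dr/dt = 8πr · 9
At r = 25: dS/dt = 1800π cm²/s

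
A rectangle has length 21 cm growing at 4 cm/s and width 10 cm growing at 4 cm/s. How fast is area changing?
124 cm²/s

A = lw
dA/dt = w·dl/dt + l·dw/dt = 10·4 + 21·4 = 124 cm²/s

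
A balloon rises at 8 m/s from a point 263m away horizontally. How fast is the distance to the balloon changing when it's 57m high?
228√72418/36209 ≈ 1.695 m/s

z² = 263² + y²
z = √(263² + 57²) = √72418
dz/dt = y/z · dy/dt = 57/√72418 · 8 = 228√72418/36209 ≈ 1.695 m/s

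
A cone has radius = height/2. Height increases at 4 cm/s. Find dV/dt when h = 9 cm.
81π cm³/s

V = (1/3)π(h/2)²h = πh³/12
dV/dt = πh²/4 · 4
At h = 9: dV/dt = 81π cm³/s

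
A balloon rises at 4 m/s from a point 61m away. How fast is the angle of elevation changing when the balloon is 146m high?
0.009746 rad/s

tan(θ) = y/61
sec²(θ) · dθ/dt = (1/61) · dy/dt
dθ/dt = cos²(θ)/61 · 4 = 61/(61² + 146²) · 4
dθ/dt = 0.009746 rad/s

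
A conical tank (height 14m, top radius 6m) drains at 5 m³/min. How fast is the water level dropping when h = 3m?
245/(81π) ≈ 0.9628 m/min

r/h = 6/14, so r = (3/7)h
V = (1/3)πr²h = (1/3)π((3/7)h)²h = (3/49)πh³
dV/dh = (9/49)πh²
dh/dt = (dV/dt)/(dV/dh) = -5/((9/49)π·3²) = -245/(81π) m/min
The level is dropping at 245/(81π) ≈ 0.9628 m/min.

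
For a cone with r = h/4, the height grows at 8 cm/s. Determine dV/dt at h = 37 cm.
1369π/2 cm³/s

V = (1/3)π(h/4)²h = πh³/48
dV/dt = πh²/16 · 8
At h = 37: dV/dt = 1369π/2 cm³/s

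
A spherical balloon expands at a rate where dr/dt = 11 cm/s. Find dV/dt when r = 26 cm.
29744π cm³/s

V = (4/3)πr³
dV/dt = dV/dr · dr/dt = 4πr² · 11
At r = 26: dV/dt = 29744π cm³/s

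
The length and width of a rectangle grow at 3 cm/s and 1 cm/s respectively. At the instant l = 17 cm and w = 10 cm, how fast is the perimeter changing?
8 cm/s

P = 2(l + w)
dP/dt = 2(dl/dt + dw/dt) = 2(3 + 1) = 8 cm/s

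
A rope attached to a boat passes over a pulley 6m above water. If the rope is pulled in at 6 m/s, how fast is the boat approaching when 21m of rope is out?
14√5/5 ≈ 6.261 m/s

rope² = x² + 6²
x = √(21² - 6²) = 9√5
dx/dt = (rope/x) · d(rope)/dt = (21/(9√5)) · (-6) = -14√5/5 m/s
The boat approaches at 14√5/5 ≈ 6.261 m/s.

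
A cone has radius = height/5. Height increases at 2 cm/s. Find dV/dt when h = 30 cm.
72π cm³/s

V = (1/3)π(h/5)²h = πh³/75
dV/dt = πh²/25 · 2
At h = 30: dV/dt = 72π cm³/s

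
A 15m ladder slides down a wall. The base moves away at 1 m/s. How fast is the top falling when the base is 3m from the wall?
√6/12 ≈ 0.2041 m/s

x² + y² = 15²
2x·dx/dt + 2y·dy/dt = 0
dy/dt = -x/y · dx/dt = -3/(6√6) · 1 = -√6/12 m/s
The top is descending at √6/12 ≈ 0.2041 m/s.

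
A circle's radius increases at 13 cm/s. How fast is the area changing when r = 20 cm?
520π cm²/s

A = πr²
dA/dt = 2πr · dr/dt = 2π(20)(13) = 520π cm²/s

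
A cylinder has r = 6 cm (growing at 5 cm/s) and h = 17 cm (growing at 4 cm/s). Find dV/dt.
1164π cm³/s

V = πr²h
dV/dt = 2πrh·dr/dt + πr²·dh/dt
= 2π(6)(17)(5) + π(6)²(4)
= 1164π cm³/s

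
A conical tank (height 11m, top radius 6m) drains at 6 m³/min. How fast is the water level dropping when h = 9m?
121/(486π) ≈ 0.07925 m/min

r/h = 6/11, so r = (6/11)h
V = (1/3)πr²h = (1/3)π((6/11)h)²h = (12/121)πh³
dV/dh = (36/121)πh²
dh/dt = (dV/dt)/(dV/dh) = -6/((36/121)π·9²) = -121/(486π) m/min
The level is dropping at 121/(486π) ≈ 0.07925 m/min.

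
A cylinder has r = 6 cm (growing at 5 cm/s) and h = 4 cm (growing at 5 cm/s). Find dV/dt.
420π cm³/s

V = πr²h
dV/dt = 2πrh·dr/dt + πr²·dh/dt
= 2π(6)(4)(5) + π(6)²(5)
= 420π cm³/s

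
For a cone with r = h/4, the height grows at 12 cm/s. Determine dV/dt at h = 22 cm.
363π cm³/s

V = (1/3)π(h/4)²h = πh³/48
dV/dt = πh²/16 · 12
At h = 22: dV/dt = 363π cm³/s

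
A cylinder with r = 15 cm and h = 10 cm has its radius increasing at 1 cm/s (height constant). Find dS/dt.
80π cm²/s

S = 2πrh + 2πr² (lateral + bases)
dS/dt = (2πh + 4πr)·dr/dt = (2π·10 + 4π·15)·1
= 80π cm²/s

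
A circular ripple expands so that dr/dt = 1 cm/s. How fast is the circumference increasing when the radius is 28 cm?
2π cm/s

C = 2πr
dC/dt = 2π · dr/dt = 2π · 1 = 2π cm/s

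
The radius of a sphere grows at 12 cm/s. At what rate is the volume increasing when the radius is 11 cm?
5808π cm³/s

V = (4/3)πr³
dV/dt = dV/dr · dr/dt = 4πr² · 12
At r = 11: dV/dt = 5808π cm³/s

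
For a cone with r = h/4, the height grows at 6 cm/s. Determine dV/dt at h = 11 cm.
363π/8 cm³/s

V = (1/3)π(h/4)²h = πh³/48
dV/dt = πh²/16 · 6
At h = 11: dV/dt = 363π/8 cm³/s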